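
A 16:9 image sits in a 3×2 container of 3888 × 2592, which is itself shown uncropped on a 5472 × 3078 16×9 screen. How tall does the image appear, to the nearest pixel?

2597 px

First fit — 16:9 into 3888×2592 spans the width: 3888.00 × 2187.00.
The 3×2 canvas is height-limited in 5472×3078, giving 4617.00 × 3078.00; scale factor 1.1875.
Applying the same ×1.1875: 2187.00 → 2597.06.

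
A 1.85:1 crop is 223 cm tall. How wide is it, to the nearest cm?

413 cm

Width = 223 × 1.850 = 412.55.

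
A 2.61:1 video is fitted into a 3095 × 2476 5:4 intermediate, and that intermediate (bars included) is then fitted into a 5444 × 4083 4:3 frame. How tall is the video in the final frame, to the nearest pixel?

1955 px

2.61:1 in 3095×2476: fills the width, so the video is 3095.00 × 1185.82.
The 5:4 canvas is height-limited in 5444×4083, giving 5103.75 × 4083.00; scale factor 1.6490.
Applying the same ×1.6490: 1185.82 → 1955.46.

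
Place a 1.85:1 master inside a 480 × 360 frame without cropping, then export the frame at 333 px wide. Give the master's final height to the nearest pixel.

180 px

Fitted into 480×360, the master spans the width; its height is 480 / 1.850 ≈ 259.46 px.
Resizing to 333 px wide multiplies everything by 0.6937: 259.46 → 180.00 px.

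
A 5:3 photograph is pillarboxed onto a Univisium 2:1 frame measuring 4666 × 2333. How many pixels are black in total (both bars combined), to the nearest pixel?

1814296 pixels

5:3 (1.667) < Univisium 2:1 (2.000), so the photograph fills the height.
The photograph is 2333 × 5/3 ≈ 3888.3333 px wide.
Black = 4666 − 3888.3333 = 777.6667 px.
Bar area = 777.6667 × 2333 ≈ 1814296 px.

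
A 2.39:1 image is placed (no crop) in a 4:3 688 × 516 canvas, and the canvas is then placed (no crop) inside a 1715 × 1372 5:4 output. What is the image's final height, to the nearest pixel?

718 px

2.39:1 in 688×516: fills the width, so the image is 688.00 × 287.87.
Second fit — the 4:3 canvas into 1715×1372 spans the width: 1715.00 × 1286.25 (×2.4927 from 688×516).
The image scales with it: height 287.87 × 2.4927 ≈ 717.57.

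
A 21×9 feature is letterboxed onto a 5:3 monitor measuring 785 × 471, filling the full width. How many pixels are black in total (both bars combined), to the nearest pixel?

105639 pixels

Content height = 785 × 9/21 ≈ 336.4286 px.
471 − 336.4286 = 134.5714 px of bars.
That's 134.5714 × 785 ≈ 105639 black pixels.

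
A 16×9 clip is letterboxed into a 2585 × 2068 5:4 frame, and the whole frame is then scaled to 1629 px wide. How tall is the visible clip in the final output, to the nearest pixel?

916 px

In the 2585×2068 frame the clip fills the width: height = 2585 × 9/16 ≈ 1454.06 px.
The frame scales by 1629/2585 = 0.6302; 1454.06 × 0.6302 ≈ 916.31 px.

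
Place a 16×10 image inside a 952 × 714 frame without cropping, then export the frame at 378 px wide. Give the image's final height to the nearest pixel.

236 px

In the 952×714 frame the image fills the width: height = 952 × 10/16 ≈ 595.00 px.
The frame scales by 378/952 = 0.3971; 595.00 × 0.3971 ≈ 236.25 px.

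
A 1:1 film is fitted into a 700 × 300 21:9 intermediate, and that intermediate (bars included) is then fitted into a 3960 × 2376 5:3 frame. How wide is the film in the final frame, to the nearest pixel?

1697 px

1:1 in 700×300: fills the height, so the film is 300.00 × 300.00.
21:9 in 3960×2376: fills the width, so the intermediate becomes 3960.00 × 1697.14 — a scale of ×5.6571.
Applying the same ×5.6571: 300.00 → 1697.14.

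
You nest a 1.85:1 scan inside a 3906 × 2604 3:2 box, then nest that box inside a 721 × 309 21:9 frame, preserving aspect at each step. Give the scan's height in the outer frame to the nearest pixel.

Inside the 3906×2604 canvas the scan is width-limited at 3906.00 × 2111.35.
3:2 in 721×309: fills the height, so the intermediate becomes 463.50 × 309.00 — a scale of ×0.1187.
The scan scales with it: height 2111.35 × 0.1187 ≈ 250.54.

251 px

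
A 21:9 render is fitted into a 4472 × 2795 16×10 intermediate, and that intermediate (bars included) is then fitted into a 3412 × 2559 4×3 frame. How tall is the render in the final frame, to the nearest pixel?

Inside the 4472×2795 canvas the render is width-limited at 4472.00 × 1916.57.
16×10 in 3412×2559: fills the width, so the intermediate becomes 3412.00 × 2132.50 — a scale of ×0.7630.
So the render's height is 1916.57 × 0.7630 ≈ 1462.29.

1462 px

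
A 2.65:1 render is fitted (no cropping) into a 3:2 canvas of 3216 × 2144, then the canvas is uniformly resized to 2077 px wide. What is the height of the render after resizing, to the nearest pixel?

Fitted into 3216×2144, the render spans the width; its height is 3216 / 2.650 ≈ 1213.58 px.
Scaling 3216 → 2077 is ×0.6458, so the height becomes 1213.58 × 0.6458 ≈ 783.77 px.

784 px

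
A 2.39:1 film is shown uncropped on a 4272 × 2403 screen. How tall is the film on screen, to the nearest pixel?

2.39:1 (2.390) > 16:9 (1.778), so the film fills the width.
That makes the image 1787.45 px tall (4272 / 2.390).

1787 px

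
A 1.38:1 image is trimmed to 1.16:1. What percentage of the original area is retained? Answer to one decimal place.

Going from 1.38:1 to 1.16:1 means cutting width while keeping height.
Area ratio = (1.160)/(1.380) = 84.06% retained.

84.1%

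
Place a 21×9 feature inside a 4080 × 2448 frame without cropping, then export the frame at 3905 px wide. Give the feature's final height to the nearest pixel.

1674 px

Fitted into 4080×2448, the feature spans the width; its height is 4080 × 9/21 ≈ 1748.57 px.
Resizing to 3905 px wide multiplies everything by 0.9571: 1748.57 → 1673.57 px.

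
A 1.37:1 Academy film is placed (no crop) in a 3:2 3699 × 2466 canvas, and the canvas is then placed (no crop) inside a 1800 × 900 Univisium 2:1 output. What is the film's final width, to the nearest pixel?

Inside the 3699×2466 canvas the film is height-limited at 3378.42 × 2466.00.
Second fit — the 3:2 canvas into 1800×900 spans the height: 1350.00 × 900.00 (×0.3650 from 3699×2466).
So the film's width is 3378.42 × 0.3650 ≈ 1233.00.

1233 px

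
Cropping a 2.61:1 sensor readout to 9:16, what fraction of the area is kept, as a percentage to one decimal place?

21.6%

Going from 2.61:1 to 9:16 means cutting width while keeping height.
Area ratio = (0.562)/(2.610) = 21.55% retained.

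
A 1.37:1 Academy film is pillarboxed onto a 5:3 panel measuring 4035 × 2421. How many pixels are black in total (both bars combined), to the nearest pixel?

Since 1.370 < 1.667, the film is height-limited.
The film is 2421 × 1.370 ≈ 3316.7700 px wide.
Leftover width: 4035 − 3316.7700 = 718.2300 px.
Across the 2421-px span: 718.2300 × 2421 ≈ 1738835 px.

1738835 pixels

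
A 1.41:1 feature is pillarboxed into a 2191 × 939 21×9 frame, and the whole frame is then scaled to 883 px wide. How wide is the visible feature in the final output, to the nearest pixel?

At 2191×939 the feature is height-limited, so width = 939 × 1.410 ≈ 1323.99 px.
Resizing to 883 px wide multiplies everything by 0.4030: 1323.99 → 533.58 px.

534 px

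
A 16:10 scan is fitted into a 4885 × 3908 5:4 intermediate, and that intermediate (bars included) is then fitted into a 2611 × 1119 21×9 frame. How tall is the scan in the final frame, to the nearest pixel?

874 px

First fit — 16:10 into 4885×3908 spans the width: 4885.00 × 3053.12.
Second fit — the 5:4 canvas into 2611×1119 spans the height: 1398.75 × 1119.00 (×0.2863 from 4885×3908).
So the scan's height is 3053.12 × 0.2863 ≈ 874.22.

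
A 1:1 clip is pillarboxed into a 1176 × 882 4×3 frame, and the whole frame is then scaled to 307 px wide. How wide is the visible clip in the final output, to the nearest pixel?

230 px

At 1176×882 the clip is height-limited, so width = 882 × 1/1 ≈ 882.00 px.
Scaling 1176 → 307 is ×0.2611, so the width becomes 882.00 × 0.2611 ≈ 230.25 px.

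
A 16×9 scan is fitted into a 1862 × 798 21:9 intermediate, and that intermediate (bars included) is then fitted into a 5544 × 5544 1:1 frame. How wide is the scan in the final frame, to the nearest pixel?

4224 px

First fit — 16×9 into 1862×798 spans the height: 1418.67 × 798.00.
21:9 in 5544×5544: fills the width, so the intermediate becomes 5544.00 × 2376.00 — a scale of ×2.9774.
So the scan's width is 1418.67 × 2.9774 ≈ 4224.00.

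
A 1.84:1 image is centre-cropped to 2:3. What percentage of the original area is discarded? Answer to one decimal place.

63.8%

2:3 is narrower than 1.84:1, so the crop keeps the full height and trims the width.
(0.667)/(1.840) ≈ 0.362 of the area survives, leaving 63.77% discarded.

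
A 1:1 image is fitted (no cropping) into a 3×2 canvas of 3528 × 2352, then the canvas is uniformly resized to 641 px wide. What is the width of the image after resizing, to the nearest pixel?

At 3528×2352 the image is height-limited, so width = 2352 × 1/1 ≈ 2352.00 px.
The frame scales by 641/3528 = 0.1817; 2352.00 × 0.1817 ≈ 427.33 px.

427 px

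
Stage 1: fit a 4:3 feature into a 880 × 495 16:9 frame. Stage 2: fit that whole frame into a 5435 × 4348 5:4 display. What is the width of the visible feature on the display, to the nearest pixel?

Inside the 880×495 canvas the feature is height-limited at 660.00 × 495.00.
Second fit — the 16:9 canvas into 5435×4348 spans the width: 5435.00 × 3057.19 (×6.1761 from 880×495).
So the feature's width is 660.00 × 6.1761 ≈ 4076.25.

4076 px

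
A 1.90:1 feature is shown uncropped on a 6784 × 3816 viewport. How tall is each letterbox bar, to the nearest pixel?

1.90:1 is wider than 16:9, so it spans the full width.
That makes the image 3570.53 px tall (6784 / 1.900).
Black = 3816 − 3570.53 = 245.47 px, or 122.74 per bar.

123 px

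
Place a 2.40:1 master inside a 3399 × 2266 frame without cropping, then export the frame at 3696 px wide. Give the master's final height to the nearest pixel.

In the 3399×2266 frame the master fills the width: height = 3399 / 2.400 ≈ 1416.25 px.
Resizing to 3696 px wide multiplies everything by 1.0874: 1416.25 → 1540.00 px.

1540 px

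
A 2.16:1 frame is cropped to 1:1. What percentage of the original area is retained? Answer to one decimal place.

Going from 2.16:1 to 1:1 means cutting width while keeping height.
(1.000)/(2.160) ≈ 0.463 of the area survives.

46.3%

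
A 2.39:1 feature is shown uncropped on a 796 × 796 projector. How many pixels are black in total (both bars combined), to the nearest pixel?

368505 pixels

2.39:1 (2.390) > 1:1 (1.000), so the feature fills the width.
Content height = 796 / 2.390 ≈ 333.0544 px.
796 − 333.0544 = 462.9456 px of bars.
Bar area = 462.9456 × 796 ≈ 368505 px.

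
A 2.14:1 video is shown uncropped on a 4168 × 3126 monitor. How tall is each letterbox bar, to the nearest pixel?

Since 2.140 > 1.333, the video is width-limited.
The video is 4168 / 2.140 ≈ 1947.66 px tall.
3126 − 1947.66 = 1178.34 px of bars (589.17 each).

589 px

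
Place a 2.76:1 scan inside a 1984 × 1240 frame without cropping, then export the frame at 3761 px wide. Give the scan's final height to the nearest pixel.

1363 px

Fitted into 1984×1240, the scan spans the width; its height is 1984 / 2.760 ≈ 718.84 px.
Resizing to 3761 px wide multiplies everything by 1.8957: 718.84 → 1362.68 px.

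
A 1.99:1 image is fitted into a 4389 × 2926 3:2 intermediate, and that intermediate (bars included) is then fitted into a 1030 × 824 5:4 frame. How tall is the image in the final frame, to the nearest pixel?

Inside the 4389×2926 canvas the image is width-limited at 4389.00 × 2205.53.
Second fit — the 3:2 canvas into 1030×824 spans the width: 1030.00 × 686.67 (×0.2347 from 4389×2926).
Applying the same ×0.2347: 2205.53 → 517.59.

518 px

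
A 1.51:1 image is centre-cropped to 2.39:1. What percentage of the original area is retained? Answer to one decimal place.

Going from 1.51:1 to 2.39:1 means cutting height while keeping width.
Fraction kept = (1.510)/(2.390) ≈ 63.18%.

63.2%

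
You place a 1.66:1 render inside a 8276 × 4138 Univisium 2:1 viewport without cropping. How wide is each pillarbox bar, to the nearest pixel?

1.66:1 (1.660) < Univisium 2:1 (2.000), so the render fills the height.
That makes the image 6869.08 px wide (4138 × 1.660).
8276 − 6869.08 = 1406.92 px of bars (703.46 each).

703 px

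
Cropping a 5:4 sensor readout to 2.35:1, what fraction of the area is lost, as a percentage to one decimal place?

46.8%

2.35:1 is wider than 5:4, so the crop keeps the full width and trims the height.
Fraction kept = (1.250)/(2.350) ≈ 53.19%, so 46.81% is lost.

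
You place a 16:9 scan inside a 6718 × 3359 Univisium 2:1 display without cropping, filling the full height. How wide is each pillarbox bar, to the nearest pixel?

373 px

The scan is 3359 × 16/9 ≈ 5971.56 px wide.
6718 − 5971.56 = 746.44 px of bars (373.22 each).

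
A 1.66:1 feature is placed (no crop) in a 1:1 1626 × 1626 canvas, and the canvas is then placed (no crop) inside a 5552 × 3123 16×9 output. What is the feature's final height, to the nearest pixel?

1881 px

1.66:1 in 1626×1626: fills the width, so the feature is 1626.00 × 979.52.
The 1:1 canvas is height-limited in 5552×3123, giving 3123.00 × 3123.00; scale factor 1.9207.
Applying the same ×1.9207: 979.52 → 1881.33.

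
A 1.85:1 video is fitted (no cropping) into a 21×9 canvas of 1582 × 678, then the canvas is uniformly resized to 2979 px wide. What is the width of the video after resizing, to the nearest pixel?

2362 px

At 1582×678 the video is height-limited, so width = 678 × 1.850 ≈ 1254.30 px.
The frame scales by 2979/1582 = 1.8831; 1254.30 × 1.8831 ≈ 2361.92 px.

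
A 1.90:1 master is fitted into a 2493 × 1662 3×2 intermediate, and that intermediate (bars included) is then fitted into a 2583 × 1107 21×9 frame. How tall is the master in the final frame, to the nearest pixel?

1.90:1 in 2493×1662: fills the width, so the master is 2493.00 × 1312.11.
The 3×2 canvas is height-limited in 2583×1107, giving 1660.50 × 1107.00; scale factor 0.6661.
Applying the same ×0.6661: 1312.11 → 873.95.

874 px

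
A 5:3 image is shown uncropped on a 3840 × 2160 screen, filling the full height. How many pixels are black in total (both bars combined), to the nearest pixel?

518400 pixels

The image is 2160 × 5/3 ≈ 3600.0000 px wide.
3840 − 3600.0000 = 240.0000 px of bars.
Bar area = 240.0000 × 2160 ≈ 518400 px.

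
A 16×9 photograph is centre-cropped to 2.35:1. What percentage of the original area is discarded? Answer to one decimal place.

24.3%

Going from 16×9 to 2.35:1 means cutting height while keeping width.
Fraction kept = (1.778)/(2.350) ≈ 75.65%, so 24.35% is lost.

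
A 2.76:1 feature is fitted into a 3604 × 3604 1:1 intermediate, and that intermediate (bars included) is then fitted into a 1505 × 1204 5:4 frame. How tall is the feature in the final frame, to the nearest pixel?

436 px

First fit — 2.76:1 into 3604×3604 spans the width: 3604.00 × 1305.80.
1:1 in 1505×1204: fills the height, so the intermediate becomes 1204.00 × 1204.00 — a scale of ×0.3341.
Applying the same ×0.3341: 1305.80 → 436.23.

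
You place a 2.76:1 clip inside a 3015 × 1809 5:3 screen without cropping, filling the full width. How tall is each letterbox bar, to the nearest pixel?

Content height = 3015 / 2.760 ≈ 1092.39 px.
Black = 1809 − 1092.39 = 716.61 px, or 358.30 per bar.

358 px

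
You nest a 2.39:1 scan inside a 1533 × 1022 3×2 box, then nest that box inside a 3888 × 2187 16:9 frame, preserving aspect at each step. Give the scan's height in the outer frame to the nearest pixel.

Inside the 1533×1022 canvas the scan is width-limited at 1533.00 × 641.42.
3×2 in 3888×2187: fills the height, so the intermediate becomes 3280.50 × 2187.00 — a scale of ×2.1399.
The scan scales with it: height 641.42 × 2.1399 ≈ 1372.59.

1373 px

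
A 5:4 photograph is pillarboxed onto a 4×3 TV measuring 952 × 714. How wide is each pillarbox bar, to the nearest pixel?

Since 1.250 < 1.333, the photograph is height-limited.
That makes the image 892.50 px wide (714 × 5/4).
952 − 892.50 = 59.50 px of bars (29.75 each).

30 px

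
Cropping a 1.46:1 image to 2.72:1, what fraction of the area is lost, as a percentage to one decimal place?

46.3%

The width stays; only height is cut (since 2.72:1 is wider than 1.46:1).
Fraction kept = (1.460)/(2.720) ≈ 53.68%, so 46.32% is lost.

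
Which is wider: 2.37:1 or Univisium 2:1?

2.37 and Univisium 2:1 = 2; 2.37 > 2.

2.37:1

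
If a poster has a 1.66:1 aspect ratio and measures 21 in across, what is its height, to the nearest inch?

Height = 21 / 1.660 = 12.65.

13 in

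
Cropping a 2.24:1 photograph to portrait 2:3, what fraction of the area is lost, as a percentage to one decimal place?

Going from 2.24:1 to portrait 2:3 means cutting width while keeping height.
Fraction kept = (0.667)/(2.240) ≈ 29.76%, so 70.24% is lost.

70.2%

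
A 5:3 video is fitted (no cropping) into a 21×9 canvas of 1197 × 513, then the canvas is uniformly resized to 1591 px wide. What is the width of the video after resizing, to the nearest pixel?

1136 px

In the 1197×513 frame the video fills the height: width = 513 × 5/3 ≈ 855.00 px.
Resizing to 1591 px wide multiplies everything by 1.3292: 855.00 → 1136.43 px.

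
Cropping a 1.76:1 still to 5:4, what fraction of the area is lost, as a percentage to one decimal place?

29.0%

The height stays; only width is cut (since 5:4 is narrower than 1.76:1).
Fraction kept = (1.250)/(1.760) ≈ 71.02%, so 28.98% is lost.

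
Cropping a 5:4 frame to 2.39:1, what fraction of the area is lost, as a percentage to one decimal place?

2.39:1 is wider than 5:4, so the crop keeps the full width and trims the height.
Area ratio = (1.250)/(2.390) = 52.30%; the remaining 47.70% is cropped out.

47.7%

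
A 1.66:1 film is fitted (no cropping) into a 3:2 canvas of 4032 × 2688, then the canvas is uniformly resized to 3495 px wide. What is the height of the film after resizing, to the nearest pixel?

2105 px

Fitted into 4032×2688, the film spans the width; its height is 4032 / 1.660 ≈ 2428.92 px.
The frame scales by 3495/4032 = 0.8668; 2428.92 × 0.8668 ≈ 2105.42 px.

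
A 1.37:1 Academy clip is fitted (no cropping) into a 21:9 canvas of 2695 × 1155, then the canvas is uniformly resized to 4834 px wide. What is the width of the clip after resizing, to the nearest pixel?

Fitted into 2695×1155, the clip spans the height; its width is 1155 × 1.370 ≈ 1582.35 px.
The frame scales by 4834/2695 = 1.7937; 1582.35 × 1.7937 ≈ 2838.25 px.

2838 px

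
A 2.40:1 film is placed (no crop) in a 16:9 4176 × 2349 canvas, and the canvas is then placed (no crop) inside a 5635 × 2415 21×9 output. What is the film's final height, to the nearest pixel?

1789 px

2.40:1 in 4176×2349: fills the width, so the film is 4176.00 × 1740.00.
Second fit — the 16:9 canvas into 5635×2415 spans the height: 4293.33 × 2415.00 (×1.0281 from 4176×2349).
The film scales with it: height 1740.00 × 1.0281 ≈ 1788.89.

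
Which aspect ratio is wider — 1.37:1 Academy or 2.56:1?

1.37 and 2.56; 2.56 > 1.37.

2.56:1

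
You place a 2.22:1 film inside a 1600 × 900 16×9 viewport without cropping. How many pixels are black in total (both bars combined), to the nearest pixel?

2.22:1 is wider than 16×9, so it spans the full width.
The film is 1600 / 2.220 ≈ 720.7207 px tall.
Leftover height: 900 − 720.7207 = 179.2793 px.
Across the 1600-px span: 179.2793 × 1600 ≈ 286847 px.

286847 pixels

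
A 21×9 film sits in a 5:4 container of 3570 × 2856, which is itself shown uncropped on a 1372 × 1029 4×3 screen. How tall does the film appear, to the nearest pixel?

21×9 in 3570×2856: fills the width, so the film is 3570.00 × 1530.00.
5:4 in 1372×1029: fills the height, so the intermediate becomes 1286.25 × 1029.00 — a scale of ×0.3603.
So the film's height is 1530.00 × 0.3603 ≈ 551.25.

551 px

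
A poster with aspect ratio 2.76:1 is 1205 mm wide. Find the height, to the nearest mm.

437 mm

At 2.76:1, 1205 / 2.760 ≈ 436.59.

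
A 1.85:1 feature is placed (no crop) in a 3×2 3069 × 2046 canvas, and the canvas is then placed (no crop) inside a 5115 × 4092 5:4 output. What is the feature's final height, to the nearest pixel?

2765 px

1.85:1 in 3069×2046: fills the width, so the feature is 3069.00 × 1658.92.
3×2 in 5115×4092: fills the width, so the intermediate becomes 5115.00 × 3410.00 — a scale of ×1.6667.
Applying the same ×1.6667: 1658.92 → 2764.86.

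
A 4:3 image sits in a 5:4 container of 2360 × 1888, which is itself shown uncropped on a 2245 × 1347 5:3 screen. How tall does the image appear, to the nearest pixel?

1263 px

4:3 in 2360×1888: fills the width, so the image is 2360.00 × 1770.00.
5:4 in 2245×1347: fills the height, so the intermediate becomes 1683.75 × 1347.00 — a scale of ×0.7135.
Applying the same ×0.7135: 1770.00 → 1262.81.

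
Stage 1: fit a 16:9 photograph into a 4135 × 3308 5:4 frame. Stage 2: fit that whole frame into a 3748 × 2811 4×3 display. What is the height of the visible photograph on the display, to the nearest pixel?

1976 px

16:9 in 4135×3308: fills the width, so the photograph is 4135.00 × 2325.94.
Second fit — the 5:4 canvas into 3748×2811 spans the height: 3513.75 × 2811.00 (×0.8498 from 4135×3308).
So the photograph's height is 2325.94 × 0.8498 ≈ 1976.48.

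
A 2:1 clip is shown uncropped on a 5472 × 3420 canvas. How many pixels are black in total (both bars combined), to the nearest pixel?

2:1 (2.000) > 16:10 (1.600), so the clip fills the width.
Content height = 5472 × 1/2 ≈ 2736.0000 px.
Black = 3420 − 2736.0000 = 684.0000 px.
Bar area = 684.0000 × 5472 ≈ 3742848 px.

3742848 pixels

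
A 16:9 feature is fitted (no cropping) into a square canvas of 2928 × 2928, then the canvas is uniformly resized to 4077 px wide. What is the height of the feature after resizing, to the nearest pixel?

In the 2928×2928 frame the feature fills the width: height = 2928 × 9/16 ≈ 1647.00 px.
The frame scales by 4077/2928 = 1.3924; 1647.00 × 1.3924 ≈ 2293.31 px.

2293 px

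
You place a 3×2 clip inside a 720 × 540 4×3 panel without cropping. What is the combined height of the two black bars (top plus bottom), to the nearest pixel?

60 px

3×2 (1.500) > 4×3 (1.333), so the clip fills the width.
The clip is 720 × 2/3 ≈ 480.00 px tall.
Black = 540 − 480.00 = 60.00 px.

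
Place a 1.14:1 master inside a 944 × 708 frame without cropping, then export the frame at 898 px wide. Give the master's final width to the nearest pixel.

Fitted into 944×708, the master spans the height; its width is 708 × 1.140 ≈ 807.12 px.
Resizing to 898 px wide multiplies everything by 0.9513: 807.12 → 767.79 px.

768 px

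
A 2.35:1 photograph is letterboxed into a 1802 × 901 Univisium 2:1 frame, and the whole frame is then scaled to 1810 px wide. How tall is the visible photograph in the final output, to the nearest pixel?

At 1802×901 the photograph is width-limited, so height = 1802 / 2.350 ≈ 766.81 px.
The frame scales by 1810/1802 = 1.0044; 766.81 × 1.0044 ≈ 770.21 px.

770 px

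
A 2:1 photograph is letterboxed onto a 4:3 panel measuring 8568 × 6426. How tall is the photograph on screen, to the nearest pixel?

4284 px

Since 2.000 > 1.333, the photograph is width-limited.
The photograph is 8568 × 1/2 ≈ 4284.00 px tall.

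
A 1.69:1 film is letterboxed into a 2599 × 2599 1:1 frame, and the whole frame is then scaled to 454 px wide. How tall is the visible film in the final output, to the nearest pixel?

269 px

Fitted into 2599×2599, the film spans the width; its height is 2599 / 1.690 ≈ 1537.87 px.
The frame scales by 454/2599 = 0.1747; 1537.87 × 0.1747 ≈ 268.64 px.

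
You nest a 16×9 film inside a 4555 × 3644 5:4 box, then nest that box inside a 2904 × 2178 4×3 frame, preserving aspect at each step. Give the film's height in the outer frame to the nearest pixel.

1531 px

16×9 in 4555×3644: fills the width, so the film is 4555.00 × 2562.19.
Second fit — the 5:4 canvas into 2904×2178 spans the height: 2722.50 × 2178.00 (×0.5977 from 4555×3644).
The film scales with it: height 2562.19 × 0.5977 ≈ 1531.41.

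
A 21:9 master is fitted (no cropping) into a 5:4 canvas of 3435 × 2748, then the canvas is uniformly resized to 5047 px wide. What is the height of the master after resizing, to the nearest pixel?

2163 px

At 3435×2748 the master is width-limited, so height = 3435 × 9/21 ≈ 1472.14 px.
The frame scales by 5047/3435 = 1.4693; 1472.14 × 1.4693 ≈ 2163.00 px.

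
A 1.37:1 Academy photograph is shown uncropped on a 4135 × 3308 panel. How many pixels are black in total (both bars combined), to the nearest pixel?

Since 1.370 > 1.250, the photograph is width-limited.
That makes the image 3018.2482 px tall (4135 / 1.370).
Leftover height: 3308 − 3018.2482 = 289.7518 px.
Across the 4135-px span: 289.7518 × 4135 ≈ 1198124 px.

1198124 pixels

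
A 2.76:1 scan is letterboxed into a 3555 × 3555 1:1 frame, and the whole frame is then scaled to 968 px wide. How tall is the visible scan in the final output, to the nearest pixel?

At 3555×3555 the scan is width-limited, so height = 3555 / 2.760 ≈ 1288.04 px.
Scaling 3555 → 968 is ×0.2723, so the height becomes 1288.04 × 0.2723 ≈ 350.72 px.

351 px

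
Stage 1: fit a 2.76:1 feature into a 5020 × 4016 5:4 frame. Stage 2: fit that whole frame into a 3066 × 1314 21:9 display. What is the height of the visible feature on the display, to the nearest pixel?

595 px

First fit — 2.76:1 into 5020×4016 spans the width: 5020.00 × 1818.84.
Second fit — the 5:4 canvas into 3066×1314 spans the height: 1642.50 × 1314.00 (×0.3272 from 5020×4016).
The feature scales with it: height 1818.84 × 0.3272 ≈ 595.11.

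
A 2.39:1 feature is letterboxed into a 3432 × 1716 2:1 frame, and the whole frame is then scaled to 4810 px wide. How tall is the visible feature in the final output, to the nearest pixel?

2013 px

In the 3432×1716 frame the feature fills the width: height = 3432 / 2.390 ≈ 1435.98 px.
Scaling 3432 → 4810 is ×1.4015, so the height becomes 1435.98 × 1.4015 ≈ 2012.55 px.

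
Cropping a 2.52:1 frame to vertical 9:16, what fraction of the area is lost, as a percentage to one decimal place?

The height stays; only width is cut (since vertical 9:16 is narrower than 2.52:1).
Area ratio = (0.562)/(2.520) = 22.32%; the remaining 77.68% is cropped out.

77.7%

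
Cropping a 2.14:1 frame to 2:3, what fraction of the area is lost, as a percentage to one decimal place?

68.8%

The height stays; only width is cut (since 2:3 is narrower than 2.14:1).
Area ratio = (0.667)/(2.140) = 31.15%; the remaining 68.85% is cropped out.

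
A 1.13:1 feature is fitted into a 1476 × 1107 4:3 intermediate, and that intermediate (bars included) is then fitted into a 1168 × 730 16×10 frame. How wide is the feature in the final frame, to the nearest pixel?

825 px

Inside the 1476×1107 canvas the feature is height-limited at 1250.91 × 1107.00.
The 4:3 canvas is height-limited in 1168×730, giving 973.33 × 730.00; scale factor 0.6594.
Applying the same ×0.6594: 1250.91 → 824.90.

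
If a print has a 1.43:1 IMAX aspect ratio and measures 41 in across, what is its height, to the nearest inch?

29 in

41 / 1.430 = 28.67.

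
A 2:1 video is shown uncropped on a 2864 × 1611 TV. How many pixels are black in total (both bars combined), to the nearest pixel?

2:1 (2.000) > 16×9 (1.778), so the video fills the width.
Content height = 2864 × 1/2 ≈ 1432.0000 px.
Black = 1611 − 1432.0000 = 179.0000 px.
Across the 2864-px span: 179.0000 × 2864 ≈ 512656 px.

512656 pixels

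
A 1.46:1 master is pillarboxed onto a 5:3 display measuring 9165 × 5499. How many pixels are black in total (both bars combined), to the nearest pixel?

1.46:1 is narrower than 5:3, so it spans the full height.
The master is 5499 × 1.460 ≈ 8028.5400 px wide.
Leftover width: 9165 − 8028.5400 = 1136.4600 px.
Across the 5499-px span: 1136.4600 × 5499 ≈ 6249394 px.

6249394 pixels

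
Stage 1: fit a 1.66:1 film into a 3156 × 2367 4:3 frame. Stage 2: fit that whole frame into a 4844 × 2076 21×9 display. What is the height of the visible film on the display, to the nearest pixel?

1667 px

First fit — 1.66:1 into 3156×2367 spans the width: 3156.00 × 1901.20.
4:3 in 4844×2076: fills the height, so the intermediate becomes 2768.00 × 2076.00 — a scale of ×0.8771.
The film scales with it: height 1901.20 × 0.8771 ≈ 1667.47.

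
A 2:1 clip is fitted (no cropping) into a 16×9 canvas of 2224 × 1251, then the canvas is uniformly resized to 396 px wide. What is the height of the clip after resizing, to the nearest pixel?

Fitted into 2224×1251, the clip spans the width; its height is 2224 × 1/2 ≈ 1112.00 px.
The frame scales by 396/2224 = 0.1781; 1112.00 × 0.1781 ≈ 198.00 px.

198 px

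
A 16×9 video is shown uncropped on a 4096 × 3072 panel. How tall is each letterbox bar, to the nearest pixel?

384 px

Since 1.778 > 1.333, the video is width-limited.
Content height = 4096 × 9/16 ≈ 2304.00 px.
Black = 3072 − 2304.00 = 768.00 px, or 384.00 per bar.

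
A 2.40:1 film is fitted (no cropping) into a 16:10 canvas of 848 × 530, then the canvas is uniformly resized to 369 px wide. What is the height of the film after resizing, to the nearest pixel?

Fitted into 848×530, the film spans the width; its height is 848 / 2.400 ≈ 353.33 px.
Scaling 848 → 369 is ×0.4351, so the height becomes 353.33 × 0.4351 ≈ 153.75 px.

154 px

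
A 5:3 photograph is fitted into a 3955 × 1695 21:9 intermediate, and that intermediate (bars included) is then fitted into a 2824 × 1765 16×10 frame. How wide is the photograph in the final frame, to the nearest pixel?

First fit — 5:3 into 3955×1695 spans the height: 2825.00 × 1695.00.
Second fit — the 21:9 canvas into 2824×1765 spans the width: 2824.00 × 1210.29 (×0.7140 from 3955×1695).
Applying the same ×0.7140: 2825.00 → 2017.14.

2017 px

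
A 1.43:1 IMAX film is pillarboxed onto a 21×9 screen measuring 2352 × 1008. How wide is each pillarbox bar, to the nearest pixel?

1.43:1 IMAX is narrower than 21×9, so it spans the full height.
Content width = 1008 × 1.430 ≈ 1441.44 px.
Black = 2352 − 1441.44 = 910.56 px, or 455.28 per bar.

455 px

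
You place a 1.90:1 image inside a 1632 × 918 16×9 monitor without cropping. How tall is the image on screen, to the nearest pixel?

1.90:1 (1.900) > 16×9 (1.778), so the image fills the width.
The image is 1632 / 1.900 ≈ 858.95 px tall.

859 px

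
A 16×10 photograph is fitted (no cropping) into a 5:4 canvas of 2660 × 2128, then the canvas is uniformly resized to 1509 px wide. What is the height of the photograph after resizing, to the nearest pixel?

943 px

Fitted into 2660×2128, the photograph spans the width; its height is 2660 × 10/16 ≈ 1662.50 px.
Scaling 2660 → 1509 is ×0.5673, so the height becomes 1662.50 × 0.5673 ≈ 943.12 px.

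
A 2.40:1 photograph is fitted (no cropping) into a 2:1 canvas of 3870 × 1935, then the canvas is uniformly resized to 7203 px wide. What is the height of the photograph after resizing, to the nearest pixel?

3001 px

In the 3870×1935 frame the photograph fills the width: height = 3870 / 2.400 ≈ 1612.50 px.
Scaling 3870 → 7203 is ×1.8612, so the height becomes 1612.50 × 1.8612 ≈ 3001.25 px.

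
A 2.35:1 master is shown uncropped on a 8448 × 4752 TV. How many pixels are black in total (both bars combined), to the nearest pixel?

9775235 pixels

2.35:1 is wider than 16×9, so it spans the full width.
The master is 8448 / 2.350 ≈ 3594.8936 px tall.
4752 − 3594.8936 = 1157.1064 px of bars.
That's 1157.1064 × 8448 ≈ 9775235 black pixels.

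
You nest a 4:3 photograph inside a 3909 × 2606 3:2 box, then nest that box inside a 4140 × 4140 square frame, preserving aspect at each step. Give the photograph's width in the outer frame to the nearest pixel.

4:3 in 3909×2606: fills the height, so the photograph is 3474.67 × 2606.00.
3:2 in 4140×4140: fills the width, so the intermediate becomes 4140.00 × 2760.00 — a scale of ×1.0591.
The photograph scales with it: width 3474.67 × 1.0591 ≈ 3680.00.

3680 px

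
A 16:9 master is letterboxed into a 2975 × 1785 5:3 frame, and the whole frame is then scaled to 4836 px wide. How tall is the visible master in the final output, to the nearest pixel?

2720 px

Fitted into 2975×1785, the master spans the width; its height is 2975 × 9/16 ≈ 1673.44 px.
Scaling 2975 → 4836 is ×1.6255, so the height becomes 1673.44 × 1.6255 ≈ 2720.25 px.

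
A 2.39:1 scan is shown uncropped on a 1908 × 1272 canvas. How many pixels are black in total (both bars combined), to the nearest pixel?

Since 2.390 > 1.500, the scan is width-limited.
The scan is 1908 / 2.390 ≈ 798.3264 px tall.
1272 − 798.3264 = 473.6736 px of bars.
That's 473.6736 × 1908 ≈ 903769 black pixels.

903769 pixels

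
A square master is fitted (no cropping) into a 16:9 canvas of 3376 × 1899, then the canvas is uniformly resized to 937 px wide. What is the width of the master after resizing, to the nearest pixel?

In the 3376×1899 frame the master fills the height: width = 1899 × 1/1 ≈ 1899.00 px.
Scaling 3376 → 937 is ×0.2775, so the width becomes 1899.00 × 0.2775 ≈ 527.06 px.

527 px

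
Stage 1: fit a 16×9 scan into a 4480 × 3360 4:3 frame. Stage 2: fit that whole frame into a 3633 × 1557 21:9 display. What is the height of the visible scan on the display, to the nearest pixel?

First fit — 16×9 into 4480×3360 spans the width: 4480.00 × 2520.00.
Second fit — the 4:3 canvas into 3633×1557 spans the height: 2076.00 × 1557.00 (×0.4634 from 4480×3360).
Applying the same ×0.4634: 2520.00 → 1167.75.

1168 px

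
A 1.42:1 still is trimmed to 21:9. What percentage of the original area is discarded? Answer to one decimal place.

Going from 1.42:1 to 21:9 means cutting height while keeping width.
(1.420)/(2.333) ≈ 0.609 of the area survives, leaving 39.14% discarded.

39.1%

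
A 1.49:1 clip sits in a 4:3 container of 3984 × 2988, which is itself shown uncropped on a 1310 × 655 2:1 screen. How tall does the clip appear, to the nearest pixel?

First fit — 1.49:1 into 3984×2988 spans the width: 3984.00 × 2673.83.
Second fit — the 4:3 canvas into 1310×655 spans the height: 873.33 × 655.00 (×0.2192 from 3984×2988).
So the clip's height is 2673.83 × 0.2192 ≈ 586.13.

586 px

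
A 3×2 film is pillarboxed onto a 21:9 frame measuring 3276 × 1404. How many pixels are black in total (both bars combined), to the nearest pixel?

1642680 pixels

Since 1.500 < 2.333, the film is height-limited.
That makes the image 2106.0000 px wide (1404 × 3/2).
Leftover width: 3276 − 2106.0000 = 1170.0000 px.
Bar area = 1170.0000 × 1404 ≈ 1642680 px.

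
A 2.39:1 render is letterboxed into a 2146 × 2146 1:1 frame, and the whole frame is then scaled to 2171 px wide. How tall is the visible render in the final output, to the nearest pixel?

908 px

In the 2146×2146 frame the render fills the width: height = 2146 / 2.390 ≈ 897.91 px.
The frame scales by 2171/2146 = 1.0116; 897.91 × 1.0116 ≈ 908.37 px.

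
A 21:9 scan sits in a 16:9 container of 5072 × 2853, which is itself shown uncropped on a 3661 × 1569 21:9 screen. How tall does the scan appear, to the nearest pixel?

1195 px

Inside the 5072×2853 canvas the scan is width-limited at 5072.00 × 2173.71.
The 16:9 canvas is height-limited in 3661×1569, giving 2789.33 × 1569.00; scale factor 0.5499.
So the scan's height is 2173.71 × 0.5499 ≈ 1195.43.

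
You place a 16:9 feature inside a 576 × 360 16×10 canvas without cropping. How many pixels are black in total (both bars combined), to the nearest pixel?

20736 pixels

16:9 (1.778) > 16×10 (1.600), so the feature fills the width.
The feature is 576 × 9/16 ≈ 324.0000 px tall.
Black = 360 − 324.0000 = 36.0000 px.
Across the 576-px span: 36.0000 × 576 ≈ 20736 px.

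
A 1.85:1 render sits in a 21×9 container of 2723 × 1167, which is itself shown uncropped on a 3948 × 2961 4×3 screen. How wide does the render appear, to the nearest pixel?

3130 px

First fit — 1.85:1 into 2723×1167 spans the height: 2158.95 × 1167.00.
Second fit — the 21×9 canvas into 3948×2961 spans the width: 3948.00 × 1692.00 (×1.4499 from 2723×1167).
So the render's width is 2158.95 × 1.4499 ≈ 3130.20.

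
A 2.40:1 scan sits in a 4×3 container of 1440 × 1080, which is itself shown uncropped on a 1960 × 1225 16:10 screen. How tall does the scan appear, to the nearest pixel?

First fit — 2.40:1 into 1440×1080 spans the width: 1440.00 × 600.00.
Second fit — the 4×3 canvas into 1960×1225 spans the height: 1633.33 × 1225.00 (×1.1343 from 1440×1080).
The scan scales with it: height 600.00 × 1.1343 ≈ 680.56.

681 px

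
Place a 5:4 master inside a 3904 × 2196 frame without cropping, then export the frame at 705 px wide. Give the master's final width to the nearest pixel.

496 px

In the 3904×2196 frame the master fills the height: width = 2196 × 5/4 ≈ 2745.00 px.
The frame scales by 705/3904 = 0.1806; 2745.00 × 0.1806 ≈ 495.70 px.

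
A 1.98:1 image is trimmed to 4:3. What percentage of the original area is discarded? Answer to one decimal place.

Going from 1.98:1 to 4:3 means cutting width while keeping height.
Fraction kept = (1.333)/(1.980) ≈ 67.34%, so 32.66% is lost.

32.7%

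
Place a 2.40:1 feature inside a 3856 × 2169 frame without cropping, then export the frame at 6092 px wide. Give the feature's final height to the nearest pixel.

In the 3856×2169 frame the feature fills the width: height = 3856 / 2.400 ≈ 1606.67 px.
Scaling 3856 → 6092 is ×1.5799, so the height becomes 1606.67 × 1.5799 ≈ 2538.33 px.

2538 px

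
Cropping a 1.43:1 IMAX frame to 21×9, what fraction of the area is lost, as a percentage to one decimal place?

Going from 1.43:1 IMAX to 21×9 means cutting height while keeping width.
Fraction kept = (1.430)/(2.333) ≈ 61.29%, so 38.71% is lost.

38.7%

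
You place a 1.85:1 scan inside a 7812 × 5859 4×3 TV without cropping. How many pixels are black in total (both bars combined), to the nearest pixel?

12782754 pixels

Since 1.850 > 1.333, the scan is width-limited.
The scan is 7812 / 1.850 ≈ 4222.7027 px tall.
Leftover height: 5859 − 4222.7027 = 1636.2973 px.
That's 1636.2973 × 7812 ≈ 12782754 black pixels.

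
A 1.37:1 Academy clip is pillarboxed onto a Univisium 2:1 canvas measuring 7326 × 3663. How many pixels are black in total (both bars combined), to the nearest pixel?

1.37:1 Academy is narrower than Univisium 2:1, so it spans the full height.
The clip is 3663 × 1.370 ≈ 5018.3100 px wide.
Black = 7326 − 5018.3100 = 2307.6900 px.
That's 2307.6900 × 3663 ≈ 8453068 black pixels.

8453068 pixels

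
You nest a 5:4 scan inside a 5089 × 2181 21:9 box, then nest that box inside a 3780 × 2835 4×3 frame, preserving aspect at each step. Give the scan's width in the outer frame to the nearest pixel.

First fit — 5:4 into 5089×2181 spans the height: 2726.25 × 2181.00.
The 21:9 canvas is width-limited in 3780×2835, giving 3780.00 × 1620.00; scale factor 0.7428.
Applying the same ×0.7428: 2726.25 → 2025.00.

2025 px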